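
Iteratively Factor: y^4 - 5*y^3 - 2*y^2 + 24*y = (y + 2)*(y^3 - 7*y^2 + 12*y) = (y - 3)*(y + 2)*(y^2 - 4*y) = y*(y - 3)*(y + 2)*(y - 4)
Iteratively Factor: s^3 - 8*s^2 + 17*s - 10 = (s - 2)*(s^2 - 6*s + 5) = (s - 2)*(s - 1)*(s - 5)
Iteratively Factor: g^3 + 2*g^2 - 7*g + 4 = (g + 4)*(g^2 - 2*g + 1) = (g - 1)*(g + 4)*(g - 1)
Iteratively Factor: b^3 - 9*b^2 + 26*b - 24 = (b - 3)*(b^2 - 6*b + 8) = (b - 3)*(b - 2)*(b - 4)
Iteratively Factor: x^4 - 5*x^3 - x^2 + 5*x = (x + 1)*(x^3 - 6*x^2 + 5*x) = (x - 1)*(x + 1)*(x^2 - 5*x) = (x - 5)*(x - 1)*(x + 1)*(x)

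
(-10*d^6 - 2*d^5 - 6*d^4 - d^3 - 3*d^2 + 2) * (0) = 0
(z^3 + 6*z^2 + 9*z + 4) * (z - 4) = z^4 + 2*z^3 - 15*z^2 - 32*z - 16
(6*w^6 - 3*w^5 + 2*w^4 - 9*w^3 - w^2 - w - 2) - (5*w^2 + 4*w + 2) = 6*w^6 - 3*w^5 + 2*w^4 - 9*w^3 - 6*w^2 - 5*w - 4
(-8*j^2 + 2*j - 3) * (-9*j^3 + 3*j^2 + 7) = 72*j^5 - 42*j^4 + 33*j^3 - 65*j^2 + 14*j - 21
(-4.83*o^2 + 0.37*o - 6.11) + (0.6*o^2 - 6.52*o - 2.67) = -4.23*o^2 - 6.15*o - 8.78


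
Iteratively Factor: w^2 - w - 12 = (w + 3)*(w - 4)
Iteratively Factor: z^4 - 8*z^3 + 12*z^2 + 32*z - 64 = (z - 4)*(z^3 - 4*z^2 - 4*z + 16) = (z - 4)^2*(z^2 - 4) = (z - 4)^2*(z + 2)*(z - 2)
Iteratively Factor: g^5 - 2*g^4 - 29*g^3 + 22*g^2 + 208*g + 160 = (g + 4)*(g^4 - 6*g^3 - 5*g^2 + 42*g + 40) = (g - 4)*(g + 4)*(g^3 - 2*g^2 - 13*g - 10) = (g - 4)*(g + 2)*(g + 4)*(g^2 - 4*g - 5) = (g - 4)*(g + 1)*(g + 2)*(g + 4)*(g - 5)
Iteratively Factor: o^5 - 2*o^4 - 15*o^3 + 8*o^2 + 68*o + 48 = (o + 1)*(o^4 - 3*o^3 - 12*o^2 + 20*o + 48) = (o - 3)*(o + 1)*(o^3 - 12*o - 16) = (o - 3)*(o + 1)*(o + 2)*(o^2 - 2*o - 8) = (o - 4)*(o - 3)*(o + 1)*(o + 2)*(o + 2)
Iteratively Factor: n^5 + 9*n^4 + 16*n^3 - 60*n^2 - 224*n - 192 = (n + 2)*(n^4 + 7*n^3 + 2*n^2 - 64*n - 96) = (n + 2)*(n + 4)*(n^3 + 3*n^2 - 10*n - 24) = (n + 2)^2*(n + 4)*(n^2 + n - 12) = (n - 3)*(n + 2)^2*(n + 4)*(n + 4)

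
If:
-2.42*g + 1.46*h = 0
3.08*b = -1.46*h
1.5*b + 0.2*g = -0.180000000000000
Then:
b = -0.14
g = 0.18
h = 0.30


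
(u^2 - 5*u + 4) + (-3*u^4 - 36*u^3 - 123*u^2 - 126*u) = -3*u^4 - 36*u^3 - 122*u^2 - 131*u + 4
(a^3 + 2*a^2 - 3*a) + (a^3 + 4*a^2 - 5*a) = 2*a^3 + 6*a^2 - 8*a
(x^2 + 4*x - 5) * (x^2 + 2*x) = x^4 + 6*x^3 + 3*x^2 - 10*x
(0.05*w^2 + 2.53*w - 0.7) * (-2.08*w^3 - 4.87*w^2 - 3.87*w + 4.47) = -0.104*w^5 - 5.5059*w^4 - 11.0586*w^3 - 6.1586*w^2 + 14.0181*w - 3.129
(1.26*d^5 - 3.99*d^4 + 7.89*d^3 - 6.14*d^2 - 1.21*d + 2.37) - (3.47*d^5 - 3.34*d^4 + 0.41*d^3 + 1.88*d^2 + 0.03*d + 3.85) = -2.21*d^5 - 0.65*d^4 + 7.48*d^3 - 8.02*d^2 - 1.24*d - 1.48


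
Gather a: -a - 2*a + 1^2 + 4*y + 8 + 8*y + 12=-3*a + 12*y + 21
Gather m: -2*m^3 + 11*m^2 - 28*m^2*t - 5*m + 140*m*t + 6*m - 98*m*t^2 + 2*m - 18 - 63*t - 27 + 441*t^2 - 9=-2*m^3 + m^2*(11 - 28*t) + m*(-98*t^2 + 140*t + 3) + 441*t^2 - 63*t - 54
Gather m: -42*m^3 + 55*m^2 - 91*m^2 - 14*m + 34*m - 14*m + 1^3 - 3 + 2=-42*m^3 - 36*m^2 + 6*m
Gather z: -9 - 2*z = -2*z - 9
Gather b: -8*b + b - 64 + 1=-7*b - 63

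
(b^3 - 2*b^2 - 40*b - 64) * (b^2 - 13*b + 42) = b^5 - 15*b^4 + 28*b^3 + 372*b^2 - 848*b - 2688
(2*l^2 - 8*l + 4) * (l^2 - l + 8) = 2*l^4 - 10*l^3 + 28*l^2 - 68*l + 32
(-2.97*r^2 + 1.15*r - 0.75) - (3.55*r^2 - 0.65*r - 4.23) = -6.52*r^2 + 1.8*r + 3.48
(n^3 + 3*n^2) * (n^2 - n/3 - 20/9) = n^5 + 8*n^4/3 - 29*n^3/9 - 20*n^2/3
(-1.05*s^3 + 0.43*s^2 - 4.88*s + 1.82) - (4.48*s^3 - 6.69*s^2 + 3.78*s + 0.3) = -5.53*s^3 + 7.12*s^2 - 8.66*s + 1.52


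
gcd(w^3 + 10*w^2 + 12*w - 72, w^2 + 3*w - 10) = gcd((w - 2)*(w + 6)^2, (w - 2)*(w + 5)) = w - 2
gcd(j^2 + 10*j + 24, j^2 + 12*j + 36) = j + 6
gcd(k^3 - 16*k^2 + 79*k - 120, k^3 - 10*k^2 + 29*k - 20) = k - 5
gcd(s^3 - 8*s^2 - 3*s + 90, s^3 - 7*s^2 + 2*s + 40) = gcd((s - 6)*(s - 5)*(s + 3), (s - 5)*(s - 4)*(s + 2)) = s - 5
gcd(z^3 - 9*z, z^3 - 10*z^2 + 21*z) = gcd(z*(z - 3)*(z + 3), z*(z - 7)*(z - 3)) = z^2 - 3*z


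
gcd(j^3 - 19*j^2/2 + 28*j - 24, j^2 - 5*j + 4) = j - 4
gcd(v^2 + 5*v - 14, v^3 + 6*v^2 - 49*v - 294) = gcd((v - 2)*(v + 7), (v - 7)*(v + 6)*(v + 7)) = v + 7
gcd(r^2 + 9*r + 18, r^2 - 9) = r + 3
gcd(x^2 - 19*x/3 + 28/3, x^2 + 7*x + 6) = 1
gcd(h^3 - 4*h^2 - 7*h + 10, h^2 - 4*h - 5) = h - 5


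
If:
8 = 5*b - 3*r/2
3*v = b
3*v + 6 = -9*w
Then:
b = -9*w - 6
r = -30*w - 76/3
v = -3*w - 2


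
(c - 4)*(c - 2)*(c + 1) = c^3 - 5*c^2 + 2*c + 8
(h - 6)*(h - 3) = h^2 - 9*h + 18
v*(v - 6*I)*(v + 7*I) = v^3 + I*v^2 + 42*v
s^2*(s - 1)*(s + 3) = s^4 + 2*s^3 - 3*s^2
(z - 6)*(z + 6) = z^2 - 36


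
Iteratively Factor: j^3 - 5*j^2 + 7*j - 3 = (j - 1)*(j^2 - 4*j + 3) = (j - 1)^2*(j - 3)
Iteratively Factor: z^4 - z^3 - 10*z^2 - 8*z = (z + 2)*(z^3 - 3*z^2 - 4*z) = z*(z + 2)*(z^2 - 3*z - 4) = z*(z + 1)*(z + 2)*(z - 4)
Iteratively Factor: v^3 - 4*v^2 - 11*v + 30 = (v - 2)*(v^2 - 2*v - 15) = (v - 5)*(v - 2)*(v + 3)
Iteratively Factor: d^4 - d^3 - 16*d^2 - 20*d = (d)*(d^3 - d^2 - 16*d - 20) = d*(d + 2)*(d^2 - 3*d - 10) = d*(d + 2)^2*(d - 5)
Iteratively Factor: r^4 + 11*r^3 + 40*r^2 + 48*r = (r + 4)*(r^3 + 7*r^2 + 12*r) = (r + 4)^2*(r^2 + 3*r) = r*(r + 4)^2*(r + 3)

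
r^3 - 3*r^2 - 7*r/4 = r*(r - 7/2)*(r + 1/2)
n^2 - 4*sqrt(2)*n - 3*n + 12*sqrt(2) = (n - 3)*(n - 4*sqrt(2))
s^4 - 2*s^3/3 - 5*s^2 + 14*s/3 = s*(s - 2)*(s - 1)*(s + 7/3)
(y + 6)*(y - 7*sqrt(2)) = y^2 - 7*sqrt(2)*y + 6*y - 42*sqrt(2)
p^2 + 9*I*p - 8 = (p + I)*(p + 8*I)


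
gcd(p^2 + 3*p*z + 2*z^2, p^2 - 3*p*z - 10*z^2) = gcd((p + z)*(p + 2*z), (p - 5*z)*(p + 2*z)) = p + 2*z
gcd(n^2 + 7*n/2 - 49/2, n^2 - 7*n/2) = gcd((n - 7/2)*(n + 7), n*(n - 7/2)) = n - 7/2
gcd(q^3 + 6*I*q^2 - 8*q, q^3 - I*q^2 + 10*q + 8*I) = q + 2*I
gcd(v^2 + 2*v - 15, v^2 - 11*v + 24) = v - 3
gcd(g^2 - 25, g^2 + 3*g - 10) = g + 5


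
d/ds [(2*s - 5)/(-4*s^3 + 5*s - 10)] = (-8*s^3 + 10*s + (2*s - 5)*(12*s^2 - 5) - 20)/(4*s^3 - 5*s + 10)^2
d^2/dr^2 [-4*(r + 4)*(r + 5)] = -8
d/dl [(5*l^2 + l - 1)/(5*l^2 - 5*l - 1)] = 6*(-5*l^2 - 1)/(25*l^4 - 50*l^3 + 15*l^2 + 10*l + 1)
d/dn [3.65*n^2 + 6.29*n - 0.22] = 7.3*n + 6.29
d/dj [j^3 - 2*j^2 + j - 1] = 3*j^2 - 4*j + 1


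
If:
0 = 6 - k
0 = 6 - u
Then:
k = 6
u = 6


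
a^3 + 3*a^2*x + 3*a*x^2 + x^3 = (a + x)^3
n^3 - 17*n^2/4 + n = n*(n - 4)*(n - 1/4)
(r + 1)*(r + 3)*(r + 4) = r^3 + 8*r^2 + 19*r + 12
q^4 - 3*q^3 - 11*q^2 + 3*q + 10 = (q - 5)*(q - 1)*(q + 1)*(q + 2)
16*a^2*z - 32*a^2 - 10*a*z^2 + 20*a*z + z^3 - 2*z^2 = (-8*a + z)*(-2*a + z)*(z - 2)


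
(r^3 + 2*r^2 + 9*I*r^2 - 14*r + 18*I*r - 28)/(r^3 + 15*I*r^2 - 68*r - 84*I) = (r + 2)/(r + 6*I)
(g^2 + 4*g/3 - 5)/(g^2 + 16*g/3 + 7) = (3*g - 5)/(3*g + 7)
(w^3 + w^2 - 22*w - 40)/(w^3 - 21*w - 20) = (w + 2)/(w + 1)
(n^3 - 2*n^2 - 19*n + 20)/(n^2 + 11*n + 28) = (n^2 - 6*n + 5)/(n + 7)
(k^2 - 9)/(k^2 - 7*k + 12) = (k + 3)/(k - 4)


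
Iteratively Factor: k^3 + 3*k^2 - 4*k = (k + 4)*(k^2 - k) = (k - 1)*(k + 4)*(k)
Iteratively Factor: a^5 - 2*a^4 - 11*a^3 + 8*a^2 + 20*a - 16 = (a - 1)*(a^4 - a^3 - 12*a^2 - 4*a + 16) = (a - 4)*(a - 1)*(a^3 + 3*a^2 - 4) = (a - 4)*(a - 1)*(a + 2)*(a^2 + a - 2) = (a - 4)*(a - 1)^2*(a + 2)*(a + 2)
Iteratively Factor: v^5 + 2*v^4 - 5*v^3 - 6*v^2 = (v + 1)*(v^4 + v^3 - 6*v^2) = (v - 2)*(v + 1)*(v^3 + 3*v^2) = (v - 2)*(v + 1)*(v + 3)*(v^2) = v*(v - 2)*(v + 1)*(v + 3)*(v)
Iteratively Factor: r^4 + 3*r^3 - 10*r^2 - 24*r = (r + 4)*(r^3 - r^2 - 6*r) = (r + 2)*(r + 4)*(r^2 - 3*r) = (r - 3)*(r + 2)*(r + 4)*(r)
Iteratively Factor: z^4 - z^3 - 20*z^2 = (z - 5)*(z^3 + 4*z^2) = (z - 5)*(z + 4)*(z^2) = z*(z - 5)*(z + 4)*(z)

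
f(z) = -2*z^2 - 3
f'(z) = -4*z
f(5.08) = -54.61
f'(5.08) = -20.32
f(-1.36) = -6.70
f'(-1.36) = 5.44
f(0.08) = -3.01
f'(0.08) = -0.32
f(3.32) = -25.04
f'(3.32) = -13.28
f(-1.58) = -7.99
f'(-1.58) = 6.32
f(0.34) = -3.23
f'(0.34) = -1.36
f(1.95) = -10.60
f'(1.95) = -7.80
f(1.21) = -5.93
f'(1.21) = -4.84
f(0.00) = -3.00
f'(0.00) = 0.00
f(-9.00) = -165.00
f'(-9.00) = 36.00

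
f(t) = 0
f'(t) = 0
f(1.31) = 0.00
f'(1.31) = 0.00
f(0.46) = 0.00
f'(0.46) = 0.00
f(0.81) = 0.00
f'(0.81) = 0.00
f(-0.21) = 0.00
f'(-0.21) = 0.00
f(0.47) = 0.00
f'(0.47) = 0.00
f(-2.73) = 0.00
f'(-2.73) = 0.00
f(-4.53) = 0.00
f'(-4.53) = 0.00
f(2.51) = 0.00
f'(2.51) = 0.00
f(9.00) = 0.00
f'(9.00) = 0.00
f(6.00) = 0.00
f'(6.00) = 0.00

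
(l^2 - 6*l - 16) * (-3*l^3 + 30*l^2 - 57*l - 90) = -3*l^5 + 48*l^4 - 189*l^3 - 228*l^2 + 1452*l + 1440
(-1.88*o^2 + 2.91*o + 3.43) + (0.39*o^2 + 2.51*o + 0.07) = -1.49*o^2 + 5.42*o + 3.5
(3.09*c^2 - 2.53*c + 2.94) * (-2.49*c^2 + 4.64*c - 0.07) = -7.6941*c^4 + 20.6373*c^3 - 19.2761*c^2 + 13.8187*c - 0.2058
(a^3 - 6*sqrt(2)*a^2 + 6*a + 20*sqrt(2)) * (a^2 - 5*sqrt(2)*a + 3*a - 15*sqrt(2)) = a^5 - 11*sqrt(2)*a^4 + 3*a^4 - 33*sqrt(2)*a^3 + 66*a^3 - 10*sqrt(2)*a^2 + 198*a^2 - 200*a - 30*sqrt(2)*a - 600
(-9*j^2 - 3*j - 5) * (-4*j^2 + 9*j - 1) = 36*j^4 - 69*j^3 + 2*j^2 - 42*j + 5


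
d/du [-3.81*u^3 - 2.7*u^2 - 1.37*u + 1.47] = -11.43*u^2 - 5.4*u - 1.37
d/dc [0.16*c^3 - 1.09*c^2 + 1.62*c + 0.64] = 0.48*c^2 - 2.18*c + 1.62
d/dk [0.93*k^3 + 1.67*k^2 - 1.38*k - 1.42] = 2.79*k^2 + 3.34*k - 1.38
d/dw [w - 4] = 1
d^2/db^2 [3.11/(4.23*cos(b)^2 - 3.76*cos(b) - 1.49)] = (222.587676*(1 - cos(b)^2)^2 - 148.391784*cos(b)^3 + 233.667362*cos(b)^2 + 279.360104*cos(b) - 349.726342)/(-4.23*cos(b)^2 + 3.76*cos(b) + 1.49)^3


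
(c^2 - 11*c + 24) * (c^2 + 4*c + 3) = c^4 - 7*c^3 - 17*c^2 + 63*c + 72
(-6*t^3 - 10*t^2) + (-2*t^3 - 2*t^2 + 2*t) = -8*t^3 - 12*t^2 + 2*t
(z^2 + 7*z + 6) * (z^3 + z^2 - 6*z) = z^5 + 8*z^4 + 7*z^3 - 36*z^2 - 36*z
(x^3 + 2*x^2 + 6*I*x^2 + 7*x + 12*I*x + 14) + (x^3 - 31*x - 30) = 2*x^3 + 2*x^2 + 6*I*x^2 - 24*x + 12*I*x - 16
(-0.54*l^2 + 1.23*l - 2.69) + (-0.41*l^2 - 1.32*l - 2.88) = -0.95*l^2 - 0.0900000000000001*l - 5.57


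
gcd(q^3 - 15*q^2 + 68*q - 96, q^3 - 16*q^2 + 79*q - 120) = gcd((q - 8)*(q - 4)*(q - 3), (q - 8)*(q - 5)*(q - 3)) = q^2 - 11*q + 24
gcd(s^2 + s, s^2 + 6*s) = s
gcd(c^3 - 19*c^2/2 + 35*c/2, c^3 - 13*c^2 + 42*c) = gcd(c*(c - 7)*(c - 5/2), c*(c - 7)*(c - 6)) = c^2 - 7*c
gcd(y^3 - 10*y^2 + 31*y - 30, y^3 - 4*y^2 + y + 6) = y^2 - 5*y + 6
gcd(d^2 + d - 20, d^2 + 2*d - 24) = d - 4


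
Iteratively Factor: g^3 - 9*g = (g - 3)*(g^2 + 3*g) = g*(g - 3)*(g + 3)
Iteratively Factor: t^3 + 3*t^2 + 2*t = (t + 2)*(t^2 + t) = t*(t + 2)*(t + 1)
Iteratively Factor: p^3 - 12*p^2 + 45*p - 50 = (p - 5)*(p^2 - 7*p + 10) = (p - 5)^2*(p - 2)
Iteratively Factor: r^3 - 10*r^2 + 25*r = (r)*(r^2 - 10*r + 25) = r*(r - 5)*(r - 5)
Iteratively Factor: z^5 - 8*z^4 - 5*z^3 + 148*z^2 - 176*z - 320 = (z - 4)*(z^4 - 4*z^3 - 21*z^2 + 64*z + 80) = (z - 4)^2*(z^3 - 21*z - 20) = (z - 4)^2*(z + 1)*(z^2 - z - 20) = (z - 4)^2*(z + 1)*(z + 4)*(z - 5)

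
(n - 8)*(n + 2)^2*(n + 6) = n^4 + 2*n^3 - 52*n^2 - 200*n - 192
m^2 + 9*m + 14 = (m + 2)*(m + 7)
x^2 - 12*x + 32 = (x - 8)*(x - 4)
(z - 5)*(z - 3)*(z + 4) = z^3 - 4*z^2 - 17*z + 60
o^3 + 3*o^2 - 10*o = o*(o - 2)*(o + 5)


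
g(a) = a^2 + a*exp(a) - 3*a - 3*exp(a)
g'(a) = a*exp(a) + 2*a - 2*exp(a) - 3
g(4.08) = 68.28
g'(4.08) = 128.18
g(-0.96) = 2.29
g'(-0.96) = -6.05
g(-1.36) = 4.81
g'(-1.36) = -6.58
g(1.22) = -8.20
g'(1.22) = -3.20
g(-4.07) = 28.65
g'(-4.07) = -11.24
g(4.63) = 174.64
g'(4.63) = 275.87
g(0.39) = -4.87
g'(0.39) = -4.60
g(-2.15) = 10.47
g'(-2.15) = -7.78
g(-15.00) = 270.00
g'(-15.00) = -33.00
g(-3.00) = 17.70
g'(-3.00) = -9.25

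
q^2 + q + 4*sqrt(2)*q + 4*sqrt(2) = (q + 1)*(q + 4*sqrt(2))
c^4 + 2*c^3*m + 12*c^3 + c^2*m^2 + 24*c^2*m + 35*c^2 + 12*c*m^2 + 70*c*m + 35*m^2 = (c + 5)*(c + 7)*(c + m)^2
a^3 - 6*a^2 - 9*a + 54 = (a - 6)*(a - 3)*(a + 3)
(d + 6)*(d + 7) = d^2 + 13*d + 42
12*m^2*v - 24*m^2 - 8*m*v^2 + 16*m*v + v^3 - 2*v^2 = (-6*m + v)*(-2*m + v)*(v - 2)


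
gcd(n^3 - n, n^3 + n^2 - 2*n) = n^2 - n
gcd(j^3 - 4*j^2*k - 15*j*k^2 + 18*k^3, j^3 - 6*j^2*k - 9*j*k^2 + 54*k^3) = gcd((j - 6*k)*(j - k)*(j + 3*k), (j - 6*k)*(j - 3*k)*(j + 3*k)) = j^2 - 3*j*k - 18*k^2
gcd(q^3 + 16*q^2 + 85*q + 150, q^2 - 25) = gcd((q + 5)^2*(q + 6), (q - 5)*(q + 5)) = q + 5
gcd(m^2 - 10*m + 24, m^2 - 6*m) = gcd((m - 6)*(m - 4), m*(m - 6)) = m - 6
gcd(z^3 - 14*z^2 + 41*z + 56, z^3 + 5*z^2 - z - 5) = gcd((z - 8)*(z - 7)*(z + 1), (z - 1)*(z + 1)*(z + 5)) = z + 1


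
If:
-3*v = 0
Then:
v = 0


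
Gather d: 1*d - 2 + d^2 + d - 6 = d^2 + 2*d - 8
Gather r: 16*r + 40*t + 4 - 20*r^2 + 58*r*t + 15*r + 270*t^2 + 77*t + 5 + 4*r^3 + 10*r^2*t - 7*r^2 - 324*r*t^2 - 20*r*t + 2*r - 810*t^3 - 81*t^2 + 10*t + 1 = 4*r^3 + r^2*(10*t - 27) + r*(-324*t^2 + 38*t + 33) - 810*t^3 + 189*t^2 + 127*t + 10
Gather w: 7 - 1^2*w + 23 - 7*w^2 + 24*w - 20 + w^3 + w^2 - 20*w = w^3 - 6*w^2 + 3*w + 10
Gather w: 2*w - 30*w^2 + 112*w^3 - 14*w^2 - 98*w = 112*w^3 - 44*w^2 - 96*w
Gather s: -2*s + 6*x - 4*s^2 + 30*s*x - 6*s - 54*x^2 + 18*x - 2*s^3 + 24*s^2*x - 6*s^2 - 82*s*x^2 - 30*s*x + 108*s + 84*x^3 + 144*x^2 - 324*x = -2*s^3 + s^2*(24*x - 10) + s*(100 - 82*x^2) + 84*x^3 + 90*x^2 - 300*x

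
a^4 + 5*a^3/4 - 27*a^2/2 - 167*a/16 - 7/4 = (a - 7/2)*(a + 1/4)*(a + 1/2)*(a + 4)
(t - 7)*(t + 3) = t^2 - 4*t - 21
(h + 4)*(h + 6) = h^2 + 10*h + 24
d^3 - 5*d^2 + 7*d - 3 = (d - 3)*(d - 1)^2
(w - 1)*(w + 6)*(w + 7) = w^3 + 12*w^2 + 29*w - 42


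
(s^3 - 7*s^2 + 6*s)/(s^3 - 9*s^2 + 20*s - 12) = s/(s - 2)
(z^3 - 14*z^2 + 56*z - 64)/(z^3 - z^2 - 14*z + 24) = (z^2 - 12*z + 32)/(z^2 + z - 12)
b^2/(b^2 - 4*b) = b/(b - 4)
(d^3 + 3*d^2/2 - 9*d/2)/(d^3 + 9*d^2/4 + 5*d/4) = 2*(2*d^2 + 3*d - 9)/(4*d^2 + 9*d + 5)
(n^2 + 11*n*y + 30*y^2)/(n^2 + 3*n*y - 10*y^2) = (-n - 6*y)/(-n + 2*y)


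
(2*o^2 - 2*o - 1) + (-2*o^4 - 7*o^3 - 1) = -2*o^4 - 7*o^3 + 2*o^2 - 2*o - 2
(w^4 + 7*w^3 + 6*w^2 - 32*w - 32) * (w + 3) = w^5 + 10*w^4 + 27*w^3 - 14*w^2 - 128*w - 96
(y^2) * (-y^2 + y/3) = -y^4 + y^3/3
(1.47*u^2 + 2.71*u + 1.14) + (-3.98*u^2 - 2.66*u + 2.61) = -2.51*u^2 + 0.0499999999999998*u + 3.75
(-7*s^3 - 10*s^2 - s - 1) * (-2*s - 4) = 14*s^4 + 48*s^3 + 42*s^2 + 6*s + 4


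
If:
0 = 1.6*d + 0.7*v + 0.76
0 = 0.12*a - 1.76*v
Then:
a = 14.6666666666667*v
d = -0.4375*v - 0.475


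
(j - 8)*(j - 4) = j^2 - 12*j + 32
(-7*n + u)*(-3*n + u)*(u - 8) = 21*n^2*u - 168*n^2 - 10*n*u^2 + 80*n*u + u^3 - 8*u^2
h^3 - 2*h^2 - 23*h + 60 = (h - 4)*(h - 3)*(h + 5)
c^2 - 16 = (c - 4)*(c + 4)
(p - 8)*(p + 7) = p^2 - p - 56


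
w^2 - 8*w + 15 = (w - 5)*(w - 3)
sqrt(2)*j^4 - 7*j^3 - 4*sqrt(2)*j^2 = j^2*(j - 4*sqrt(2))*(sqrt(2)*j + 1)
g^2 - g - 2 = (g - 2)*(g + 1)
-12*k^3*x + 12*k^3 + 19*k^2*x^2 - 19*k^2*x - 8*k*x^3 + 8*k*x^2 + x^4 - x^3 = (-4*k + x)*(-3*k + x)*(-k + x)*(x - 1)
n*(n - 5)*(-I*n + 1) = -I*n^3 + n^2 + 5*I*n^2 - 5*n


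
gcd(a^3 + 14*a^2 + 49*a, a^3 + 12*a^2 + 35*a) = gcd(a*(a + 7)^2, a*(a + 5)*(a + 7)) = a^2 + 7*a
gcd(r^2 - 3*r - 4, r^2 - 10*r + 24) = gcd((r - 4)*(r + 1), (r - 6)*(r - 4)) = r - 4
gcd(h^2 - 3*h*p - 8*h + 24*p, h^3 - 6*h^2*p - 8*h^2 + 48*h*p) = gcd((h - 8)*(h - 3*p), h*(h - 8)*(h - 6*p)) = h - 8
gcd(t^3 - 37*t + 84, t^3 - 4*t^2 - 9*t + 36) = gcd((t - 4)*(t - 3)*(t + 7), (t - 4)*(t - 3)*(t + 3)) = t^2 - 7*t + 12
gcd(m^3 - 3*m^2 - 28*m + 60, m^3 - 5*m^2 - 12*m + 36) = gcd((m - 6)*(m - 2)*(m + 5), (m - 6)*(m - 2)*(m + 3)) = m^2 - 8*m + 12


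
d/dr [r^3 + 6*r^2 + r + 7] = 3*r^2 + 12*r + 1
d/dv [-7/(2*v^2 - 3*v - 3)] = 7*(4*v - 3)/(-2*v^2 + 3*v + 3)^2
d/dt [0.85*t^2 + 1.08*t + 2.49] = 1.7*t + 1.08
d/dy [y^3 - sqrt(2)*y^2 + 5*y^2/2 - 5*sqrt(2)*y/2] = 3*y^2 - 2*sqrt(2)*y + 5*y - 5*sqrt(2)/2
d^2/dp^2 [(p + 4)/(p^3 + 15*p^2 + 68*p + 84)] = 2*((p + 4)*(3*p^2 + 30*p + 68)^2 - (3*p^2 + 30*p + 3*(p + 4)*(p + 5) + 68)*(p^3 + 15*p^2 + 68*p + 84))/(p^3 + 15*p^2 + 68*p + 84)^3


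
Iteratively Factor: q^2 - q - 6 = (q + 2)*(q - 3)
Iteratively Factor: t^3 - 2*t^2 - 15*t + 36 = (t - 3)*(t^2 + t - 12) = (t - 3)*(t + 4)*(t - 3)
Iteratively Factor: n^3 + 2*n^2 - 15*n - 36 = (n + 3)*(n^2 - n - 12) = (n - 4)*(n + 3)*(n + 3)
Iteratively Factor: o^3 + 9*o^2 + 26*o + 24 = (o + 2)*(o^2 + 7*o + 12) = (o + 2)*(o + 4)*(o + 3)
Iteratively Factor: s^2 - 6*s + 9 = (s - 3)*(s - 3)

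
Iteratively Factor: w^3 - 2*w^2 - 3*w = (w - 3)*(w^2 + w) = w*(w - 3)*(w + 1)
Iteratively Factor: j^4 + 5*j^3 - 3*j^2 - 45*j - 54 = (j + 3)*(j^3 + 2*j^2 - 9*j - 18) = (j + 3)^2*(j^2 - j - 6) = (j - 3)*(j + 3)^2*(j + 2)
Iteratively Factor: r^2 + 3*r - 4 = (r - 1)*(r + 4)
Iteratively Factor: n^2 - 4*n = (n)*(n - 4)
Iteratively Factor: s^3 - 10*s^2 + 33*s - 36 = (s - 3)*(s^2 - 7*s + 12) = (s - 4)*(s - 3)*(s - 3)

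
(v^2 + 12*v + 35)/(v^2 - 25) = (v + 7)/(v - 5)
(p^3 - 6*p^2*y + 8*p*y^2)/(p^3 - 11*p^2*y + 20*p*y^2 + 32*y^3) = p*(-p + 2*y)/(-p^2 + 7*p*y + 8*y^2)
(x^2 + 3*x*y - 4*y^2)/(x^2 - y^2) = (x + 4*y)/(x + y)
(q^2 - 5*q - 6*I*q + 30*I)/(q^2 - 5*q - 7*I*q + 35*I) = (q - 6*I)/(q - 7*I)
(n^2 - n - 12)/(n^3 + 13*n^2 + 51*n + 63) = (n - 4)/(n^2 + 10*n + 21)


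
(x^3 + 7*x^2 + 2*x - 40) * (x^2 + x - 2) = x^5 + 8*x^4 + 7*x^3 - 52*x^2 - 44*x + 80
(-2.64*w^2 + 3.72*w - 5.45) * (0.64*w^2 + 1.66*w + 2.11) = -1.6896*w^4 - 2.0016*w^3 - 2.8832*w^2 - 1.1978*w - 11.4995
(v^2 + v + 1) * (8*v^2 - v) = 8*v^4 + 7*v^3 + 7*v^2 - v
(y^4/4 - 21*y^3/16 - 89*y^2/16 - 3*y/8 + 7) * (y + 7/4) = y^5/4 - 7*y^4/8 - 503*y^3/64 - 647*y^2/64 + 203*y/32 + 49/4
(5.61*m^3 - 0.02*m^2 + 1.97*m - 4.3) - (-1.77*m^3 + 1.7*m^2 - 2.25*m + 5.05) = 7.38*m^3 - 1.72*m^2 + 4.22*m - 9.35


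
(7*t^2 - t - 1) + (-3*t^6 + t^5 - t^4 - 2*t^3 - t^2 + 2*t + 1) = -3*t^6 + t^5 - t^4 - 2*t^3 + 6*t^2 + t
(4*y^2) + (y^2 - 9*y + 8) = 5*y^2 - 9*y + 8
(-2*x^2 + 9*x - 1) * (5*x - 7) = -10*x^3 + 59*x^2 - 68*x + 7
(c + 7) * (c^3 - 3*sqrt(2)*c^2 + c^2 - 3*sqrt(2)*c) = c^4 - 3*sqrt(2)*c^3 + 8*c^3 - 24*sqrt(2)*c^2 + 7*c^2 - 21*sqrt(2)*c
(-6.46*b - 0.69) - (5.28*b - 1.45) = 0.76 - 11.74*b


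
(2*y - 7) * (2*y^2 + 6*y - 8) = 4*y^3 - 2*y^2 - 58*y + 56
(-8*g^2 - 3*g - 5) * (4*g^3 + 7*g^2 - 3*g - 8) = -32*g^5 - 68*g^4 - 17*g^3 + 38*g^2 + 39*g + 40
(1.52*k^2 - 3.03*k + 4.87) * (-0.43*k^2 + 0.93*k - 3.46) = -0.6536*k^4 + 2.7165*k^3 - 10.1712*k^2 + 15.0129*k - 16.8502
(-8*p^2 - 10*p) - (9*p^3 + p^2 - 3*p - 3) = -9*p^3 - 9*p^2 - 7*p + 3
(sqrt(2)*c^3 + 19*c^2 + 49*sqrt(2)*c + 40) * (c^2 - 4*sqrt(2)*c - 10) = sqrt(2)*c^5 + 11*c^4 - 37*sqrt(2)*c^3 - 542*c^2 - 650*sqrt(2)*c - 400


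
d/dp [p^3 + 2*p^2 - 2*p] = 3*p^2 + 4*p - 2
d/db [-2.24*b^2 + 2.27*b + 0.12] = 2.27 - 4.48*b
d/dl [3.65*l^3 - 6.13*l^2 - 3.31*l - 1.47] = 10.95*l^2 - 12.26*l - 3.31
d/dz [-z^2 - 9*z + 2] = -2*z - 9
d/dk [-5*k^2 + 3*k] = 3 - 10*k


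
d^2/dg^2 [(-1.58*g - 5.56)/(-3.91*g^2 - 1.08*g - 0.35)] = ((1.58*g + 5.56)*(7.82*g + 1.08)*(15.64*g + 2.16) - (37.0668*g + 46.892)*(3.91*g^2 + 1.08*g + 0.35))/(3.91*g^2 + 1.08*g + 0.35)^3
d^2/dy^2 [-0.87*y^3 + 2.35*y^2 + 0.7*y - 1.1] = 4.7 - 5.22*y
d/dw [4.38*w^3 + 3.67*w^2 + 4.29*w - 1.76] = 13.14*w^2 + 7.34*w + 4.29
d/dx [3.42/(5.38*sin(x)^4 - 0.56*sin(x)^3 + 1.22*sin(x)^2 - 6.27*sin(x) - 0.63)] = (-73.5984*sin(x)^3 + 5.7456*sin(x)^2 - 8.3448*sin(x) + 21.4434)*cos(x)/(-5.38*sin(x)^4 + 0.56*sin(x)^3 - 1.22*sin(x)^2 + 6.27*sin(x) + 0.63)^2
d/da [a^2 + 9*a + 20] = 2*a + 9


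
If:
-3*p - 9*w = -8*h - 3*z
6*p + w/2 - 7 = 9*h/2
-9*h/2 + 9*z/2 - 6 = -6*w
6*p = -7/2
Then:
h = -1069/424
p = -7/12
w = -717/424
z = 1357/1272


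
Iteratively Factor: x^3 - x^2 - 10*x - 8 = (x - 4)*(x^2 + 3*x + 2) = (x - 4)*(x + 1)*(x + 2)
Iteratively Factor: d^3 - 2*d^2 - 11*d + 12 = (d - 4)*(d^2 + 2*d - 3) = (d - 4)*(d - 1)*(d + 3)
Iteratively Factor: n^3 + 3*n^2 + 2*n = (n + 1)*(n^2 + 2*n) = (n + 1)*(n + 2)*(n)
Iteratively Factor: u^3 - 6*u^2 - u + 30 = (u - 3)*(u^2 - 3*u - 10) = (u - 5)*(u - 3)*(u + 2)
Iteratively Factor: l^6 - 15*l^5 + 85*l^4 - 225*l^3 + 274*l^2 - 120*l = (l - 5)*(l^5 - 10*l^4 + 35*l^3 - 50*l^2 + 24*l) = (l - 5)*(l - 3)*(l^4 - 7*l^3 + 14*l^2 - 8*l) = l*(l - 5)*(l - 3)*(l^3 - 7*l^2 + 14*l - 8) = l*(l - 5)*(l - 3)*(l - 1)*(l^2 - 6*l + 8) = l*(l - 5)*(l - 4)*(l - 3)*(l - 1)*(l - 2)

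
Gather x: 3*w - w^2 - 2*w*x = -w^2 - 2*w*x + 3*w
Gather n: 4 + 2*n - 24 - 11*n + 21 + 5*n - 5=-4*n - 4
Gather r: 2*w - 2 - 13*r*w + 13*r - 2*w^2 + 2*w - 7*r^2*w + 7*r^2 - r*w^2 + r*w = r^2*(7 - 7*w) + r*(-w^2 - 12*w + 13) - 2*w^2 + 4*w - 2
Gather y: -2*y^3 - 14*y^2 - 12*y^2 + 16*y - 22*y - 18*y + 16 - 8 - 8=-2*y^3 - 26*y^2 - 24*y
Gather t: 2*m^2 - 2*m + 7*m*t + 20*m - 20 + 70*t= 2*m^2 + 18*m + t*(7*m + 70) - 20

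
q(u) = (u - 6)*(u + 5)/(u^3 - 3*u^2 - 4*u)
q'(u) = (u - 6)*(u + 5)*(-3*u^2 + 6*u + 4)/(u^3 - 3*u^2 - 4*u)^2 + (u - 6)/(u^3 - 3*u^2 - 4*u) + (u + 5)/(u^3 - 3*u^2 - 4*u)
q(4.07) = -12.12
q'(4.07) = 183.44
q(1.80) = 2.58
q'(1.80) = -1.41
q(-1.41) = 8.51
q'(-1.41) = 29.57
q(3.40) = 2.43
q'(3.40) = 2.14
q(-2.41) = 1.00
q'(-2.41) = 1.55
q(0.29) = 21.76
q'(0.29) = -85.75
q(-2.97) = 0.45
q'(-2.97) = 0.61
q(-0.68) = -28.34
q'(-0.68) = 38.51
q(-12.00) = -0.06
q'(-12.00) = 0.00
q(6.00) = 0.00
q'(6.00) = 0.13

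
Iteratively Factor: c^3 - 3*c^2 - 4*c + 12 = (c + 2)*(c^2 - 5*c + 6) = (c - 2)*(c + 2)*(c - 3)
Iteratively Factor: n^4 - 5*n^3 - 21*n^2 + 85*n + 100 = (n + 1)*(n^3 - 6*n^2 - 15*n + 100) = (n + 1)*(n + 4)*(n^2 - 10*n + 25) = (n - 5)*(n + 1)*(n + 4)*(n - 5)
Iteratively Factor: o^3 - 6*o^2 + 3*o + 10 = (o - 5)*(o^2 - o - 2) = (o - 5)*(o + 1)*(o - 2)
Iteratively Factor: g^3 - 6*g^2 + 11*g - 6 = (g - 3)*(g^2 - 3*g + 2) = (g - 3)*(g - 2)*(g - 1)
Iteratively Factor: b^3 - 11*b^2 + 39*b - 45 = (b - 3)*(b^2 - 8*b + 15) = (b - 3)^2*(b - 5)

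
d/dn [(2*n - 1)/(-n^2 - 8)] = 2*(n^2 - n - 8)/(n^4 + 16*n^2 + 64)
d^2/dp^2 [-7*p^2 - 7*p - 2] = -14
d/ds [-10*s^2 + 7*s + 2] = 7 - 20*s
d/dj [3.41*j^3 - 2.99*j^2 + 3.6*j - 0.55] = 10.23*j^2 - 5.98*j + 3.6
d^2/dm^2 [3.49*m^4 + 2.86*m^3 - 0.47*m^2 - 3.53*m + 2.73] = 41.88*m^2 + 17.16*m - 0.94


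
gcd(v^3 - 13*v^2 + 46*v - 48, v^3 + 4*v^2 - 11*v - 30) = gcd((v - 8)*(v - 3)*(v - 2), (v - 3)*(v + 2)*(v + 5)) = v - 3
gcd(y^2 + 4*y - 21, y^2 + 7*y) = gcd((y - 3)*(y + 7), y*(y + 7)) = y + 7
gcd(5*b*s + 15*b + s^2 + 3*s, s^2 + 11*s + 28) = 1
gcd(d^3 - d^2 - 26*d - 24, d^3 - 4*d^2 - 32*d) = d + 4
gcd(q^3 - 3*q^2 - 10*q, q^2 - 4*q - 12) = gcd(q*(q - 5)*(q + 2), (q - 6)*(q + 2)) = q + 2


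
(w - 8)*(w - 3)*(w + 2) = w^3 - 9*w^2 + 2*w + 48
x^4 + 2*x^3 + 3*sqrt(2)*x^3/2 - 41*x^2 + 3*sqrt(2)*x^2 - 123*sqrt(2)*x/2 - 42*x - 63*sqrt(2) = (x - 6)*(x + 1)*(x + 7)*(x + 3*sqrt(2)/2)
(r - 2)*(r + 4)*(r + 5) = r^3 + 7*r^2 + 2*r - 40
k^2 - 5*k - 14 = (k - 7)*(k + 2)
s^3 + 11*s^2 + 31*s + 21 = (s + 1)*(s + 3)*(s + 7)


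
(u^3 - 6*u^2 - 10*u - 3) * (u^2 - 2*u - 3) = u^5 - 8*u^4 - u^3 + 35*u^2 + 36*u + 9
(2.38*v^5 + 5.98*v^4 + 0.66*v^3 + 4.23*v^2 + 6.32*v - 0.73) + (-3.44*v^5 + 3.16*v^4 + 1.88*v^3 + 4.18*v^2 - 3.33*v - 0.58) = -1.06*v^5 + 9.14*v^4 + 2.54*v^3 + 8.41*v^2 + 2.99*v - 1.31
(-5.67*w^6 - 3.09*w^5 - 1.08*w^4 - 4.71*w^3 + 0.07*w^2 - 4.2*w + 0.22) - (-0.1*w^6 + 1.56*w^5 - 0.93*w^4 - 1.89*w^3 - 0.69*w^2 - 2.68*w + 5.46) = -5.57*w^6 - 4.65*w^5 - 0.15*w^4 - 2.82*w^3 + 0.76*w^2 - 1.52*w - 5.24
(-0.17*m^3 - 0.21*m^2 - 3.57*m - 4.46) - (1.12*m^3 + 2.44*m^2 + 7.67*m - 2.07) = -1.29*m^3 - 2.65*m^2 - 11.24*m - 2.39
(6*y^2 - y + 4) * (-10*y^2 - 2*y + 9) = -60*y^4 - 2*y^3 + 16*y^2 - 17*y + 36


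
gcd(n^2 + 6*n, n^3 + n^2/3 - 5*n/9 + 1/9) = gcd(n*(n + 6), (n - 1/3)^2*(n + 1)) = 1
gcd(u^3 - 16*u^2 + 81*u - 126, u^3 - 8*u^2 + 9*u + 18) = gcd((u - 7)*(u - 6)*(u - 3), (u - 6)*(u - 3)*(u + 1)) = u^2 - 9*u + 18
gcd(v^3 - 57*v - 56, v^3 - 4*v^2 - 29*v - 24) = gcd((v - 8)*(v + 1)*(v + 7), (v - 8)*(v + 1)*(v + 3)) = v^2 - 7*v - 8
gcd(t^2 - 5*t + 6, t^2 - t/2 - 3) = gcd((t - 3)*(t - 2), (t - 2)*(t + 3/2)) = t - 2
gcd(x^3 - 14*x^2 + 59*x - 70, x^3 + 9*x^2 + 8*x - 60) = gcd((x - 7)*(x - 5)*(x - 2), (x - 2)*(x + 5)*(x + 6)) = x - 2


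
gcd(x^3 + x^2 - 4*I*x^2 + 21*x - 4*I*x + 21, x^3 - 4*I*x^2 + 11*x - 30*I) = x + 3*I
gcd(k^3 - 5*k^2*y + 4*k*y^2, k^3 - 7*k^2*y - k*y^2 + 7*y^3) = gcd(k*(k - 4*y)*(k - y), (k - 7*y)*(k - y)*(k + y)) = -k + y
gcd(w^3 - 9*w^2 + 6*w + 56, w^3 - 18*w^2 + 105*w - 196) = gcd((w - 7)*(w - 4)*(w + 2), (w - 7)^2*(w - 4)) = w^2 - 11*w + 28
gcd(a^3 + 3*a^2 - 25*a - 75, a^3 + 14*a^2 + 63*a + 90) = a^2 + 8*a + 15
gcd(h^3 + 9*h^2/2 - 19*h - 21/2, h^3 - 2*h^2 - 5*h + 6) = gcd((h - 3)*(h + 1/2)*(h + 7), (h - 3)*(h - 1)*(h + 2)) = h - 3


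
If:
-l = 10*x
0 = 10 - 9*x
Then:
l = -100/9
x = 10/9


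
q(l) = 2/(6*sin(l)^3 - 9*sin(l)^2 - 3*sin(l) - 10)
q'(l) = 2*(-18*sin(l)^2*cos(l) + 18*sin(l)*cos(l) + 3*cos(l))/(6*sin(l)^3 - 9*sin(l)^2 - 3*sin(l) - 10)^2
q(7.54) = -0.13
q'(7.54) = 0.01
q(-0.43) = -0.19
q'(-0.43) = -0.12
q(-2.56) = -0.17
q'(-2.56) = 0.14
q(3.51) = -0.19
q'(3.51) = 0.10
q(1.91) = -0.13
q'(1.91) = -0.01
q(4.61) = -0.09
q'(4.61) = 0.01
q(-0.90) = -0.12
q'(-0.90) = -0.11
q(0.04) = -0.20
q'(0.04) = 0.07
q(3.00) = -0.19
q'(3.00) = -0.09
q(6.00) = -0.20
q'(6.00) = -0.07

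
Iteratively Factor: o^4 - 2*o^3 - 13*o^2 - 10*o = (o + 2)*(o^3 - 4*o^2 - 5*o) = (o - 5)*(o + 2)*(o^2 + o) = (o - 5)*(o + 1)*(o + 2)*(o)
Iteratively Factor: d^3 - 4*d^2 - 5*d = (d + 1)*(d^2 - 5*d) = d*(d + 1)*(d - 5)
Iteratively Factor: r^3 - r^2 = (r - 1)*(r^2) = r*(r - 1)*(r)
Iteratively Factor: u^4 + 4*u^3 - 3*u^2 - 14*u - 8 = (u + 1)*(u^3 + 3*u^2 - 6*u - 8) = (u - 2)*(u + 1)*(u^2 + 5*u + 4) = (u - 2)*(u + 1)*(u + 4)*(u + 1)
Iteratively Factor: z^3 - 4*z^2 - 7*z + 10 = (z - 1)*(z^2 - 3*z - 10) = (z - 5)*(z - 1)*(z + 2)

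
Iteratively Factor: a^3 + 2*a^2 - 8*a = (a)*(a^2 + 2*a - 8) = a*(a + 4)*(a - 2)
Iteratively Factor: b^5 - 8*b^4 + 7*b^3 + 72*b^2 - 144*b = (b - 3)*(b^4 - 5*b^3 - 8*b^2 + 48*b) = (b - 4)*(b - 3)*(b^3 - b^2 - 12*b) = (b - 4)*(b - 3)*(b + 3)*(b^2 - 4*b) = b*(b - 4)*(b - 3)*(b + 3)*(b - 4)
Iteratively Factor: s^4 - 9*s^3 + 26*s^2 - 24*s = (s - 4)*(s^3 - 5*s^2 + 6*s) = s*(s - 4)*(s^2 - 5*s + 6) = s*(s - 4)*(s - 2)*(s - 3)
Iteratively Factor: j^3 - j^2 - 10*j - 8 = (j + 1)*(j^2 - 2*j - 8) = (j - 4)*(j + 1)*(j + 2)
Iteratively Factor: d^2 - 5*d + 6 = (d - 3)*(d - 2)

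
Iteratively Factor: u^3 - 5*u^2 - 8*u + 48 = (u - 4)*(u^2 - u - 12) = (u - 4)*(u + 3)*(u - 4)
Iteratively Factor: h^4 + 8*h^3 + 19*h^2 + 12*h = (h + 3)*(h^3 + 5*h^2 + 4*h) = h*(h + 3)*(h^2 + 5*h + 4) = h*(h + 1)*(h + 3)*(h + 4)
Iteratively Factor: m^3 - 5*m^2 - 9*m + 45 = (m + 3)*(m^2 - 8*m + 15) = (m - 5)*(m + 3)*(m - 3)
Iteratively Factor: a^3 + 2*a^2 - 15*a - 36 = (a - 4)*(a^2 + 6*a + 9) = (a - 4)*(a + 3)*(a + 3)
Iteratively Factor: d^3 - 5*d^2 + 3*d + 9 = (d - 3)*(d^2 - 2*d - 3) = (d - 3)^2*(d + 1)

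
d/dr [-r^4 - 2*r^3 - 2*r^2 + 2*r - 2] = -4*r^3 - 6*r^2 - 4*r + 2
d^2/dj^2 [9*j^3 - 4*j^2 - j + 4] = 54*j - 8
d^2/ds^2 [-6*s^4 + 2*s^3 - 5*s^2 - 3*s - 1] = -72*s^2 + 12*s - 10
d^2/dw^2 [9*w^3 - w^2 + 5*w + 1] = 54*w - 2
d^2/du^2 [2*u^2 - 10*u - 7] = 4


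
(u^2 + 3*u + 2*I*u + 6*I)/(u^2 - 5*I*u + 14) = (u + 3)/(u - 7*I)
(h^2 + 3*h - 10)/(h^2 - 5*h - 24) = (-h^2 - 3*h + 10)/(-h^2 + 5*h + 24)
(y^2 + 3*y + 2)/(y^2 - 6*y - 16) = (y + 1)/(y - 8)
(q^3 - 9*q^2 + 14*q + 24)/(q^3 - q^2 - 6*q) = (-q^3 + 9*q^2 - 14*q - 24)/(q*(-q^2 + q + 6))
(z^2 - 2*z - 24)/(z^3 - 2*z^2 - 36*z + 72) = (z + 4)/(z^2 + 4*z - 12)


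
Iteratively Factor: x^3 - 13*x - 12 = (x + 1)*(x^2 - x - 12) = (x + 1)*(x + 3)*(x - 4)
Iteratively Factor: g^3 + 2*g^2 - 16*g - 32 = (g + 4)*(g^2 - 2*g - 8) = (g + 2)*(g + 4)*(g - 4)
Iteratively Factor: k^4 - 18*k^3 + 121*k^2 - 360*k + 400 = (k - 5)*(k^3 - 13*k^2 + 56*k - 80) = (k - 5)^2*(k^2 - 8*k + 16) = (k - 5)^2*(k - 4)*(k - 4)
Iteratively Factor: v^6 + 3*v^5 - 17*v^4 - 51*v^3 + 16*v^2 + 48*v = (v + 3)*(v^5 - 17*v^3 + 16*v) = (v - 1)*(v + 3)*(v^4 + v^3 - 16*v^2 - 16*v) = (v - 1)*(v + 1)*(v + 3)*(v^3 - 16*v) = (v - 1)*(v + 1)*(v + 3)*(v + 4)*(v^2 - 4*v) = (v - 4)*(v - 1)*(v + 1)*(v + 3)*(v + 4)*(v)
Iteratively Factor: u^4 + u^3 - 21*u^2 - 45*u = (u)*(u^3 + u^2 - 21*u - 45) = u*(u + 3)*(u^2 - 2*u - 15) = u*(u + 3)^2*(u - 5)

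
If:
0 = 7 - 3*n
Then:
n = 7/3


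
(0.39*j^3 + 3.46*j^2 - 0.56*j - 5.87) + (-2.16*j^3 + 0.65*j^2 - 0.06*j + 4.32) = -1.77*j^3 + 4.11*j^2 - 0.62*j - 1.55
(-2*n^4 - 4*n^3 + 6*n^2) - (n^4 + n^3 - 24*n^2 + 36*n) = -3*n^4 - 5*n^3 + 30*n^2 - 36*n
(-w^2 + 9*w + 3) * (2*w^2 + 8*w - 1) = -2*w^4 + 10*w^3 + 79*w^2 + 15*w - 3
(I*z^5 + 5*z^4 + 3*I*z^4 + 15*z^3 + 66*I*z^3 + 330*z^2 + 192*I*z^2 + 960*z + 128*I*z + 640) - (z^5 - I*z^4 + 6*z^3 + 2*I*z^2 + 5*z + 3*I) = -z^5 + I*z^5 + 5*z^4 + 4*I*z^4 + 9*z^3 + 66*I*z^3 + 330*z^2 + 190*I*z^2 + 955*z + 128*I*z + 640 - 3*I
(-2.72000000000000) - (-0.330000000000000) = -2.39000000000000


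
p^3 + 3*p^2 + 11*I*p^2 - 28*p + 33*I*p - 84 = (p + 3)*(p + 4*I)*(p + 7*I)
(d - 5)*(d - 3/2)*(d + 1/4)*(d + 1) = d^4 - 21*d^3/4 - 3*d^2/8 + 31*d/4 + 15/8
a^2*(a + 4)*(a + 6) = a^4 + 10*a^3 + 24*a^2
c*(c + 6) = c^2 + 6*c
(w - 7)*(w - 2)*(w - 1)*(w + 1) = w^4 - 9*w^3 + 13*w^2 + 9*w - 14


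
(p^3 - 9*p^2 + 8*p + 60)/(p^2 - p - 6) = (p^2 - 11*p + 30)/(p - 3)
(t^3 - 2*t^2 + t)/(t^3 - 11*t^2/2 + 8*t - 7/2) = 2*t/(2*t - 7)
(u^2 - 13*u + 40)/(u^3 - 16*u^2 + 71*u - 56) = (u - 5)/(u^2 - 8*u + 7)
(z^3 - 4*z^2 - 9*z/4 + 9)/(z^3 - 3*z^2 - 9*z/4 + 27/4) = (z - 4)/(z - 3)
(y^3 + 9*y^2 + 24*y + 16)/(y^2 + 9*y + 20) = (y^2 + 5*y + 4)/(y + 5)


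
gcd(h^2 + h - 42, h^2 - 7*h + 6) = h - 6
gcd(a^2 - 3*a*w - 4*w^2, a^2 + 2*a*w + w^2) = a + w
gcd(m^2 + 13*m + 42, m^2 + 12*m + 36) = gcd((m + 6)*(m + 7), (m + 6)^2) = m + 6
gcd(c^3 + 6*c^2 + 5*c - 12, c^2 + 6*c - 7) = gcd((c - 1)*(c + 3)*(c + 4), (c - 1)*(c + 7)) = c - 1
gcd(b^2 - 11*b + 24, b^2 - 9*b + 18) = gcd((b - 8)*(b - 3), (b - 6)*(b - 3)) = b - 3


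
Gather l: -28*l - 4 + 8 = 4 - 28*l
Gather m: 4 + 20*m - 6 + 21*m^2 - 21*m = 21*m^2 - m - 2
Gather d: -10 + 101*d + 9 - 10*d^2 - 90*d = -10*d^2 + 11*d - 1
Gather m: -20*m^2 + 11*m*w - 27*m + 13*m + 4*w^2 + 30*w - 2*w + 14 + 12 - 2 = -20*m^2 + m*(11*w - 14) + 4*w^2 + 28*w + 24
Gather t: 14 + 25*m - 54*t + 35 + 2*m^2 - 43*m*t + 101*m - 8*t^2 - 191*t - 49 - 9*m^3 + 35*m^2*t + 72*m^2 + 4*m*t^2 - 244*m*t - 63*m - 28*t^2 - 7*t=-9*m^3 + 74*m^2 + 63*m + t^2*(4*m - 36) + t*(35*m^2 - 287*m - 252)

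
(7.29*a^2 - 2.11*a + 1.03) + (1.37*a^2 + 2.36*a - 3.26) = 8.66*a^2 + 0.25*a - 2.23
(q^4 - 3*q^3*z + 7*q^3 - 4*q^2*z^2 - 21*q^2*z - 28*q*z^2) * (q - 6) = q^5 - 3*q^4*z + q^4 - 4*q^3*z^2 - 3*q^3*z - 42*q^3 - 4*q^2*z^2 + 126*q^2*z + 168*q*z^2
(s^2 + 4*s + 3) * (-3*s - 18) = -3*s^3 - 30*s^2 - 81*s - 54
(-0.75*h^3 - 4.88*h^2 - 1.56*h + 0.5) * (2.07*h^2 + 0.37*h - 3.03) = -1.5525*h^5 - 10.3791*h^4 - 2.7623*h^3 + 15.2442*h^2 + 4.9118*h - 1.515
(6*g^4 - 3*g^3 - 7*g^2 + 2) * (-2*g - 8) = -12*g^5 - 42*g^4 + 38*g^3 + 56*g^2 - 4*g - 16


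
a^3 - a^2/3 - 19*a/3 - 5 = (a - 3)*(a + 1)*(a + 5/3)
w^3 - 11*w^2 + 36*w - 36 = (w - 6)*(w - 3)*(w - 2)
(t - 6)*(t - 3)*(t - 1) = t^3 - 10*t^2 + 27*t - 18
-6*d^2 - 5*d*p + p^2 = (-6*d + p)*(d + p)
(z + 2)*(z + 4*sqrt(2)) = z^2 + 2*z + 4*sqrt(2)*z + 8*sqrt(2)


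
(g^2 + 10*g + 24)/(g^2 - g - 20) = (g + 6)/(g - 5)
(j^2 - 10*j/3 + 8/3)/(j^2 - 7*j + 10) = (j - 4/3)/(j - 5)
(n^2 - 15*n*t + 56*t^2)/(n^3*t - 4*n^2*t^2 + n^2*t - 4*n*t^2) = (n^2 - 15*n*t + 56*t^2)/(n*t*(n^2 - 4*n*t + n - 4*t))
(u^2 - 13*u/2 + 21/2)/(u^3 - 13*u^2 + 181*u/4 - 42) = 2*(u - 3)/(2*u^2 - 19*u + 24)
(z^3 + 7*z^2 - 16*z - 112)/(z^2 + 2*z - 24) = (z^2 + 11*z + 28)/(z + 6)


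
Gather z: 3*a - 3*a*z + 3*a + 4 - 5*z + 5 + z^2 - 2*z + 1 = 6*a + z^2 + z*(-3*a - 7) + 10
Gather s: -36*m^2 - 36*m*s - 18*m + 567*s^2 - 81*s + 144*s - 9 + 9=-36*m^2 - 18*m + 567*s^2 + s*(63 - 36*m)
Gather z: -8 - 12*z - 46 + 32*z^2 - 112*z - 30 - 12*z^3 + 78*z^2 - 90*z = -12*z^3 + 110*z^2 - 214*z - 84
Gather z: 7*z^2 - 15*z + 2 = 7*z^2 - 15*z + 2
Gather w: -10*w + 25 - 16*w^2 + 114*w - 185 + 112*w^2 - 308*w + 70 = 96*w^2 - 204*w - 90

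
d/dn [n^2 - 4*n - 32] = 2*n - 4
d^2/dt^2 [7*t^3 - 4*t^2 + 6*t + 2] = 42*t - 8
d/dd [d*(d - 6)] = 2*d - 6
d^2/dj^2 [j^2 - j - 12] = 2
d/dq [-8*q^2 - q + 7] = -16*q - 1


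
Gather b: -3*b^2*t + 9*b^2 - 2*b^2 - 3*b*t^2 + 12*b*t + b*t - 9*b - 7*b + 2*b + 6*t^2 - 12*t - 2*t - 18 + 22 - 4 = b^2*(7 - 3*t) + b*(-3*t^2 + 13*t - 14) + 6*t^2 - 14*t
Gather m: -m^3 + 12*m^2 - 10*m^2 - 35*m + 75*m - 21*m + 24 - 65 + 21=-m^3 + 2*m^2 + 19*m - 20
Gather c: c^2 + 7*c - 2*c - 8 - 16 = c^2 + 5*c - 24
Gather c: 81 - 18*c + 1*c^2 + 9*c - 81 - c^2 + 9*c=0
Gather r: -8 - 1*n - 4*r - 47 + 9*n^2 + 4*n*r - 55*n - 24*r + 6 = 9*n^2 - 56*n + r*(4*n - 28) - 49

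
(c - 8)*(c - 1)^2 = c^3 - 10*c^2 + 17*c - 8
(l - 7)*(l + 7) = l^2 - 49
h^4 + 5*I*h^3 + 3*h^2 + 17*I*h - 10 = (h - 2*I)*(h + I)^2*(h + 5*I)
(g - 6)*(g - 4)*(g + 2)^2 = g^4 - 6*g^3 - 12*g^2 + 56*g + 96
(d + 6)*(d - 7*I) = d^2 + 6*d - 7*I*d - 42*I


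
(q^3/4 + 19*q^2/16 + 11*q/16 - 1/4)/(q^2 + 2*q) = (4*q^3 + 19*q^2 + 11*q - 4)/(16*q*(q + 2))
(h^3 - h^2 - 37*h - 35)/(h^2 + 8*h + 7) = (h^2 - 2*h - 35)/(h + 7)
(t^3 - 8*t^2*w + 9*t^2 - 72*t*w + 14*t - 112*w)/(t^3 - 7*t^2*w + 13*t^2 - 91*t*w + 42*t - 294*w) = (t^2 - 8*t*w + 2*t - 16*w)/(t^2 - 7*t*w + 6*t - 42*w)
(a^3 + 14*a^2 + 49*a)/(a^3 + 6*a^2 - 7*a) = (a + 7)/(a - 1)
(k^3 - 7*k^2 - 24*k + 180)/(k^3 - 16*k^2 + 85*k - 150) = (k^2 - k - 30)/(k^2 - 10*k + 25)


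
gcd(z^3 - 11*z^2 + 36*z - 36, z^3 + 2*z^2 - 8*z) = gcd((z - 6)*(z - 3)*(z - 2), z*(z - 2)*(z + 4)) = z - 2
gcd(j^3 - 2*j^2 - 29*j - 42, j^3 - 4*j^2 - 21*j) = j^2 - 4*j - 21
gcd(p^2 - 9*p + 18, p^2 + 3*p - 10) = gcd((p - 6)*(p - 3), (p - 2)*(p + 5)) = 1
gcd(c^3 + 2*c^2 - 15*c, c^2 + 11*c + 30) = c + 5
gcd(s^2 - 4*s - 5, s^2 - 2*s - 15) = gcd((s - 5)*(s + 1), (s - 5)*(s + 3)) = s - 5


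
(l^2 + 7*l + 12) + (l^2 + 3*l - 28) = 2*l^2 + 10*l - 16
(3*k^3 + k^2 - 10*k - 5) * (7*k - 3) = 21*k^4 - 2*k^3 - 73*k^2 - 5*k + 15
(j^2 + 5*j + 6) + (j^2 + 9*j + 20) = 2*j^2 + 14*j + 26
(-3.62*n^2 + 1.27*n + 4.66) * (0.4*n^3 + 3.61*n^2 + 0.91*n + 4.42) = -1.448*n^5 - 12.5602*n^4 + 3.1545*n^3 + 1.9779*n^2 + 9.854*n + 20.5972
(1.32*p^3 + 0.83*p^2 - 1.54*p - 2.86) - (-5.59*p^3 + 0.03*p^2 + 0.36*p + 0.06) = 6.91*p^3 + 0.8*p^2 - 1.9*p - 2.92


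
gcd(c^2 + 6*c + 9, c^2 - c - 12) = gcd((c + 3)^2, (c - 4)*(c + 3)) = c + 3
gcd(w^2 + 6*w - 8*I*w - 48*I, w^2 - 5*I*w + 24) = w - 8*I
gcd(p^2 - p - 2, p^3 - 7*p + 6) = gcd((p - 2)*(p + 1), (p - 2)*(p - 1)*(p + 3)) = p - 2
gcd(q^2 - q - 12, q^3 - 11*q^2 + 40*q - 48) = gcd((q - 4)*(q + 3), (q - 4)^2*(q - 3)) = q - 4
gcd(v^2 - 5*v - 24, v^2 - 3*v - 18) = v + 3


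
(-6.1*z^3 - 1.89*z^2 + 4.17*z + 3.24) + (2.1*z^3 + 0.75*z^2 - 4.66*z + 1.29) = -4.0*z^3 - 1.14*z^2 - 0.49*z + 4.53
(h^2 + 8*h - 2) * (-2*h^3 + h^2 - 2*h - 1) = -2*h^5 - 15*h^4 + 10*h^3 - 19*h^2 - 4*h + 2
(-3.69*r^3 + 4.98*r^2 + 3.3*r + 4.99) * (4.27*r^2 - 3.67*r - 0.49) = -15.7563*r^5 + 34.8069*r^4 - 2.3775*r^3 + 6.7561*r^2 - 19.9303*r - 2.4451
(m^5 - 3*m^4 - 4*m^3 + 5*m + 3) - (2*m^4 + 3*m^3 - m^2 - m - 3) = m^5 - 5*m^4 - 7*m^3 + m^2 + 6*m + 6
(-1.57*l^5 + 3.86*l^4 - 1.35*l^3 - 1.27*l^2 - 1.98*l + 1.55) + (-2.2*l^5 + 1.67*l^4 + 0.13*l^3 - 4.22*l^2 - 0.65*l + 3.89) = -3.77*l^5 + 5.53*l^4 - 1.22*l^3 - 5.49*l^2 - 2.63*l + 5.44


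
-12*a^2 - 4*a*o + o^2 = (-6*a + o)*(2*a + o)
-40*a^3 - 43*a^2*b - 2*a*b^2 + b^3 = (-8*a + b)*(a + b)*(5*a + b)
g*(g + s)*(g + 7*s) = g^3 + 8*g^2*s + 7*g*s^2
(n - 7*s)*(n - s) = n^2 - 8*n*s + 7*s^2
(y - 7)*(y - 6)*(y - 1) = y^3 - 14*y^2 + 55*y - 42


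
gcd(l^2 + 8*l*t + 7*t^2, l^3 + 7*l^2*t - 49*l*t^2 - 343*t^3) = l + 7*t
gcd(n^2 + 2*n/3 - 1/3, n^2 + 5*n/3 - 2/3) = n - 1/3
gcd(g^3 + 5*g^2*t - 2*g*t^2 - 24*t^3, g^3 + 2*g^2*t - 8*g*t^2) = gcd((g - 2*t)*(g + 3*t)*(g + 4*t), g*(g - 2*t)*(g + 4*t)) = -g^2 - 2*g*t + 8*t^2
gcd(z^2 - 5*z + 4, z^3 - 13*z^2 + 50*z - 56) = z - 4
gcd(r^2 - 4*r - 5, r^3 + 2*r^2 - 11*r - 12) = r + 1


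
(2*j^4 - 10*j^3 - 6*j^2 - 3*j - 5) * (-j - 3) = -2*j^5 + 4*j^4 + 36*j^3 + 21*j^2 + 14*j + 15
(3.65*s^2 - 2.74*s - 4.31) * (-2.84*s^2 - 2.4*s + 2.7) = -10.366*s^4 - 0.9784*s^3 + 28.6714*s^2 + 2.946*s - 11.637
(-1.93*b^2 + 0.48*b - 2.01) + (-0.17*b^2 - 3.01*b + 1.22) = -2.1*b^2 - 2.53*b - 0.79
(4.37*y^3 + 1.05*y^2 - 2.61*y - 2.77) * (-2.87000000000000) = -12.5419*y^3 - 3.0135*y^2 + 7.4907*y + 7.9499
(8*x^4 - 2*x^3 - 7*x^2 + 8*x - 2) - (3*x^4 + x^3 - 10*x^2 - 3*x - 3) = 5*x^4 - 3*x^3 + 3*x^2 + 11*x + 1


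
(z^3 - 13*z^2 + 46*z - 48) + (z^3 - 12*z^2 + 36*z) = 2*z^3 - 25*z^2 + 82*z - 48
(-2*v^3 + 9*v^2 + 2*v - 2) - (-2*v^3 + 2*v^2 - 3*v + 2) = 7*v^2 + 5*v - 4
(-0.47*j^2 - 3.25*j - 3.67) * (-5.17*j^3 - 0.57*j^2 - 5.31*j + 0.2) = 2.4299*j^5 + 17.0704*j^4 + 23.3221*j^3 + 19.2554*j^2 + 18.8377*j - 0.734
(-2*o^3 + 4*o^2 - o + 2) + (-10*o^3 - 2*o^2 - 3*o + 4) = -12*o^3 + 2*o^2 - 4*o + 6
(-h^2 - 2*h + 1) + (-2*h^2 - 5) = -3*h^2 - 2*h - 4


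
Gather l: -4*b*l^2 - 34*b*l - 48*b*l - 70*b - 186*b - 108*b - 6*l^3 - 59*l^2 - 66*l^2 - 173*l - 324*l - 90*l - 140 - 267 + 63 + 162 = -364*b - 6*l^3 + l^2*(-4*b - 125) + l*(-82*b - 587) - 182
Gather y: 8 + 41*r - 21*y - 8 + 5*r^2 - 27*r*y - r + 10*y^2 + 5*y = 5*r^2 + 40*r + 10*y^2 + y*(-27*r - 16)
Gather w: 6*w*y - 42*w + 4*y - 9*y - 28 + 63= w*(6*y - 42) - 5*y + 35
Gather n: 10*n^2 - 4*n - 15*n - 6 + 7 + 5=10*n^2 - 19*n + 6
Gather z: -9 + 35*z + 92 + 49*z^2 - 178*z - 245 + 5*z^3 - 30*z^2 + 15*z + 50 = 5*z^3 + 19*z^2 - 128*z - 112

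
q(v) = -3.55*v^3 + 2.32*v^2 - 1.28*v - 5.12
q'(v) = -10.65*v^2 + 4.64*v - 1.28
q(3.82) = -174.04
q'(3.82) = -138.96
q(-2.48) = 66.47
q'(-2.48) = -78.29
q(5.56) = -550.69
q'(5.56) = -304.71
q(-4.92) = 480.13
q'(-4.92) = -281.91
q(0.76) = -6.31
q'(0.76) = -3.91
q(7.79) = -1552.49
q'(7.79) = -611.42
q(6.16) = -754.77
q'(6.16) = -376.82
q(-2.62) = 78.00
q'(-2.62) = -86.54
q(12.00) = -5820.80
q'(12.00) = -1479.20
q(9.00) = -2416.67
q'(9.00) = -822.17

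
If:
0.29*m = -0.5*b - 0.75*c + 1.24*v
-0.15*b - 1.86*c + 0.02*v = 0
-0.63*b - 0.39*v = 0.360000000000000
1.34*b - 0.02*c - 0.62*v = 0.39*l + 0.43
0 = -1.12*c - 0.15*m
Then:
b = -0.44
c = 0.03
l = -2.27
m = -0.25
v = -0.21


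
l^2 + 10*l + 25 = (l + 5)^2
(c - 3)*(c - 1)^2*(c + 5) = c^4 - 18*c^2 + 32*c - 15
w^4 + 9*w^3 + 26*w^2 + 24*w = w*(w + 2)*(w + 3)*(w + 4)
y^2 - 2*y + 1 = (y - 1)^2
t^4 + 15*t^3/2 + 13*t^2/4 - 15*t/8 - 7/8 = (t - 1/2)*(t + 1/2)^2*(t + 7)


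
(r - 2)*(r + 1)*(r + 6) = r^3 + 5*r^2 - 8*r - 12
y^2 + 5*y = y*(y + 5)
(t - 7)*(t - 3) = t^2 - 10*t + 21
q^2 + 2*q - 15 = (q - 3)*(q + 5)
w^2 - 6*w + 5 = (w - 5)*(w - 1)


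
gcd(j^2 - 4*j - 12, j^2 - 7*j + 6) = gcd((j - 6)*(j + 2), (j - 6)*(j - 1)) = j - 6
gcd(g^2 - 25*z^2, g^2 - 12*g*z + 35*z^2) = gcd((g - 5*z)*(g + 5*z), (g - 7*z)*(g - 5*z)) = -g + 5*z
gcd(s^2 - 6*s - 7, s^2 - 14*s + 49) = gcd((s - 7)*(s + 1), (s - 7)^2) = s - 7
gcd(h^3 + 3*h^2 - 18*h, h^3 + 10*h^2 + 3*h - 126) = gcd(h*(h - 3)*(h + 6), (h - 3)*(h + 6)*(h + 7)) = h^2 + 3*h - 18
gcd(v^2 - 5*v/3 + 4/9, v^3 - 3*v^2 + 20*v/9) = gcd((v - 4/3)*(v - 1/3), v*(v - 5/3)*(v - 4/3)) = v - 4/3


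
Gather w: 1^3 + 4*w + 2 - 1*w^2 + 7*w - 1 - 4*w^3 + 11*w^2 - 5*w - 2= -4*w^3 + 10*w^2 + 6*w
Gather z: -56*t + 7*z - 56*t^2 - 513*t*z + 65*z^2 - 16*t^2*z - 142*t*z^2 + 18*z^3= -56*t^2 - 56*t + 18*z^3 + z^2*(65 - 142*t) + z*(-16*t^2 - 513*t + 7)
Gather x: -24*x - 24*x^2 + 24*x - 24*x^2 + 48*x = -48*x^2 + 48*x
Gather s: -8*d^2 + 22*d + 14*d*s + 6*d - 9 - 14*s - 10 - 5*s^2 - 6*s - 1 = -8*d^2 + 28*d - 5*s^2 + s*(14*d - 20) - 20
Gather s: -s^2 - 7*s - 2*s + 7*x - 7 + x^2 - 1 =-s^2 - 9*s + x^2 + 7*x - 8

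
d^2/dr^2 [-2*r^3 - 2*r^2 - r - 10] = -12*r - 4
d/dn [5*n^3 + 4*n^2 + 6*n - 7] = 15*n^2 + 8*n + 6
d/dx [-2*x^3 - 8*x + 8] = -6*x^2 - 8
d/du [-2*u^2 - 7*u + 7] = -4*u - 7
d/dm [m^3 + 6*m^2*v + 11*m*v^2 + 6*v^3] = 3*m^2 + 12*m*v + 11*v^2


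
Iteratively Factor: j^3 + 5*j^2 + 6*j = (j + 2)*(j^2 + 3*j) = j*(j + 2)*(j + 3)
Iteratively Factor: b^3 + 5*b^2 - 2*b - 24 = (b - 2)*(b^2 + 7*b + 12) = (b - 2)*(b + 3)*(b + 4)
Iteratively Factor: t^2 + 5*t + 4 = (t + 1)*(t + 4)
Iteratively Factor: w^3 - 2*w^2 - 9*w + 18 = (w - 2)*(w^2 - 9) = (w - 3)*(w - 2)*(w + 3)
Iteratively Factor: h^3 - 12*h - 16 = (h + 2)*(h^2 - 2*h - 8) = (h - 4)*(h + 2)*(h + 2)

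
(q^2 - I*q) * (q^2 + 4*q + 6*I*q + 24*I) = q^4 + 4*q^3 + 5*I*q^3 + 6*q^2 + 20*I*q^2 + 24*q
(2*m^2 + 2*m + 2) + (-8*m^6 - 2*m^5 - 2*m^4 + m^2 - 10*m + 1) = -8*m^6 - 2*m^5 - 2*m^4 + 3*m^2 - 8*m + 3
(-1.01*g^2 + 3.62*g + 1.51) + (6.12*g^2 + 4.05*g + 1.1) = 5.11*g^2 + 7.67*g + 2.61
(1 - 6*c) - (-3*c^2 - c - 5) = 3*c^2 - 5*c + 6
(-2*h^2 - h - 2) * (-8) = 16*h^2 + 8*h + 16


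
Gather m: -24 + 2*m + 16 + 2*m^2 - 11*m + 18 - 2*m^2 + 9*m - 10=0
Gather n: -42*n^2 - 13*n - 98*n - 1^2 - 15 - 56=-42*n^2 - 111*n - 72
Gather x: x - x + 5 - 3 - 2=0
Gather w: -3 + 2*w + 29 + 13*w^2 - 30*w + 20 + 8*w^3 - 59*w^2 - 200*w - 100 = 8*w^3 - 46*w^2 - 228*w - 54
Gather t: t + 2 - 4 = t - 2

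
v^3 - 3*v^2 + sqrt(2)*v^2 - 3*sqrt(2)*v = v*(v - 3)*(v + sqrt(2))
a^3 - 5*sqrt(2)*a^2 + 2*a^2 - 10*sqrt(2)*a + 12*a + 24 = (a + 2)*(a - 3*sqrt(2))*(a - 2*sqrt(2))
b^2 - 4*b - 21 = (b - 7)*(b + 3)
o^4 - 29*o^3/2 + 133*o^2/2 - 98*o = o*(o - 7)*(o - 4)*(o - 7/2)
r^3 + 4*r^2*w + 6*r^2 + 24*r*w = r*(r + 6)*(r + 4*w)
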